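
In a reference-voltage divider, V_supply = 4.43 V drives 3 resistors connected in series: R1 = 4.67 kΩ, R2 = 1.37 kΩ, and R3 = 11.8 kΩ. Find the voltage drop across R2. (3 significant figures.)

V ≈ 0.340 V

Total series resistance ΣR = 4.67 + 1.37 + 11.8 = 17.84 kΩ.
By the voltage-divider rule, V = 4.43 × 1.370/17.84 = 0.3402 V.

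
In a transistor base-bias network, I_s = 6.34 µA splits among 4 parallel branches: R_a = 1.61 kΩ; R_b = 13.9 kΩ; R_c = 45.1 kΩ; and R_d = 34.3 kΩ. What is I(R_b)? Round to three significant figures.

I ≈ 0.613 µA

Conductances: ΣG = 1/1.61 + 1/13.9 + 1/45.1 + 1/34.3 = 0.7444 (1/kΩ).
Current divider: I(R_b) = I_s · G_k/ΣG = 6.34 × (0.07194/0.7444) = 6.34 × 0.09665 = 0.6127 µA.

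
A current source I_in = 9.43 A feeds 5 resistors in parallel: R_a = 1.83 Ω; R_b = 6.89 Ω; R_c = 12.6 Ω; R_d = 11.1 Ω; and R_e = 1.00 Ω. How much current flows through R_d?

I ≈ 0.456 A

Total conductance ΣG = 1/1.83 + 1/6.89 + 1/12.6 + 1/11.1 + 1/1.00 = 1.861 (units of 1/Ω).
Current divider: I(R_d) = I_in · G_k/ΣG = 9.43 × (0.09009/1.861) = 9.43 × 0.04841 = 0.4565 A.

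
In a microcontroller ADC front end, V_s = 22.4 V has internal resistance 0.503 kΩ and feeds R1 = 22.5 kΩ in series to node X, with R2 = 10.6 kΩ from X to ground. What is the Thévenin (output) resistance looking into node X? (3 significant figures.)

R_th ≈ 7.26 kΩ

R1' = 0.503 + 22.5 = 23.00 kΩ (source resistance + R1).
Looking into X with the source shorted: R_th = R1'·R2/(R1'+R2) = 23.00 × 10.6/33.60 = 7.256 kΩ.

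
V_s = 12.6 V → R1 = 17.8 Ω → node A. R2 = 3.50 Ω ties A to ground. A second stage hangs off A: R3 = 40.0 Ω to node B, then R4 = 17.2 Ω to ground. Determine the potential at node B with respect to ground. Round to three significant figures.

V_B ≈ 0.592 V

The second stage (R3 + R4 = 57.20 Ω) loads node A in parallel with R2.
Effective lower resistance at A: R2 ‖ 57.20 = 3.298 Ω.
So V_A = 12.6 × 0.1563 = 1.970 V.
Stage 2 is unloaded, so V_B = V_A · R4/(R3+R4) = 1.970 × 17.2/57.20 = 0.5923 V.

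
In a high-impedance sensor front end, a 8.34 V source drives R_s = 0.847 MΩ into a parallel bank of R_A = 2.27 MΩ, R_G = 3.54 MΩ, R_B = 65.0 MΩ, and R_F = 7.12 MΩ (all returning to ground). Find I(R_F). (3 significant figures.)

Equivalent of the parallel group: R_p = 1.138 MΩ.
Node voltage V_A = V_CC · R_p/(R_s + R_p) = 8.34 × 0.5733 = 4.781 V.
I(R_F) = V_A / R_F = 4.781/7.12 = 0.6715 µA.
(Check via current divider: I_total = 4.202 µA; share G_k/ΣG = 0.1598 → same result.)

I ≈ 0.671 µA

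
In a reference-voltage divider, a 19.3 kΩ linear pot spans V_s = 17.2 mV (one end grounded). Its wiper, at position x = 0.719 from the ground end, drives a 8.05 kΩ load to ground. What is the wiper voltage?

V_out ≈ 8.33 mV

The pot divides into 5.423 kΩ above the wiper and 13.88 kΩ below.
Lower segment in parallel with the load: 13.88 ‖ 8.05 = 5.095 kΩ.
Loaded-divider output: V_out = 17.2 × 0.4844 = 8.331 mV.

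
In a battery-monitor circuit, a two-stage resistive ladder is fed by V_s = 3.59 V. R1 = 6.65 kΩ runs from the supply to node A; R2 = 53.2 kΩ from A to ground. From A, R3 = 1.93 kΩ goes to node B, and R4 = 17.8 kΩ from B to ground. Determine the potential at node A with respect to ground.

V_A ≈ 2.46 V

Node A sees R2 in parallel with the series input of stage 2, R3 + R4 = 19.73 kΩ.
Effective lower resistance at A: R2 ‖ 19.73 = 14.39 kΩ.
First divider: V_A = V_s · 14.39/(6.65 + 14.39) = 2.455 V.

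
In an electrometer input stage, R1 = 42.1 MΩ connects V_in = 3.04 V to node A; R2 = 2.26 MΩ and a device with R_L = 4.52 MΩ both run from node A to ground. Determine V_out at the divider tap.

R2 ‖ R_L = (2.26 × 4.52)/(2.26 + 4.52) = 1.507 MΩ.
Voltage divider with the loaded lower leg: V_out = 3.04 × 1.507/(42.1 + 1.507) = 3.04 × 0.03455 = 0.1050 V.

V_out ≈ 0.105 V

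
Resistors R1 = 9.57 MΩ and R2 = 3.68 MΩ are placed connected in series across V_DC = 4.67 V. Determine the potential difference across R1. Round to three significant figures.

ΣR = 9.57 + 3.68 = 13.25 MΩ.
By the voltage-divider rule, V = 4.67 × 9.570/13.25 = 3.373 V.

V ≈ 3.37 V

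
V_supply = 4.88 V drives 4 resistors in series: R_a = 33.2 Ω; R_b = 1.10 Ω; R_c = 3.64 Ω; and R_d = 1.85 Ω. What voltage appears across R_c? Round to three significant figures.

V ≈ 0.446 V

ΣR = 33.2 + 1.10 + 3.64 + 1.85 = 39.79 Ω.
Voltage divider: V = V_supply · (3.640 / 39.79) = 4.88 × 0.09148 = 0.4464 V.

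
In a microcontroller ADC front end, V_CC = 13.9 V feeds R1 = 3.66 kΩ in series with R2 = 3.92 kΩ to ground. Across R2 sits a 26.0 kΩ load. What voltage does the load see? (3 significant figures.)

The load sits in parallel with R2, giving an effective lower resistance R2' = R2·R_L/(R2+R_L) = 3.406 kΩ.
Now apply the divider: V_out = 13.9 × 0.4821 = 6.701 V.
(Unloaded it would be 7.19 V; the load pulls it down.)

V_out ≈ 6.70 V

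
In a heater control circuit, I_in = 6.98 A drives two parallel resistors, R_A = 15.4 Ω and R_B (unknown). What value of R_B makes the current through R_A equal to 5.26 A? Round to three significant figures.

R_B ≈ 47.1 Ω

In a two-way split, I_A/I_in = R_B/(R_A + R_B).
5.26/6.98 = R_B/(R_A + R_B) → R_B = R_A · (0.7536)/(1 − 0.7536) = 15.4 × 3.058 = 47.10 Ω.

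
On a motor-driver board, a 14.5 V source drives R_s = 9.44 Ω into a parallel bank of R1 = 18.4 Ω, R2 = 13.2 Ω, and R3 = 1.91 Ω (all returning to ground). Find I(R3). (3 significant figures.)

I ≈ 1.06 A

Equivalent of the parallel group: R_p = 1.530 Ω.
V_A by voltage divider: V_A = 14.5 × 1.530/(9.44 + 1.530) = 2.022 V.
Branch current I = V_A/R3 = 2.022/1.91 = 1.059 A.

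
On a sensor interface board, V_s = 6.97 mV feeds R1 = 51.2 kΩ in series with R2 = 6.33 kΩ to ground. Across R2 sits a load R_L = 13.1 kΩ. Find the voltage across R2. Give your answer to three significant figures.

V_out ≈ 0.536 mV

First combine the lower leg with the load: R2 ‖ R_L = 4.268 kΩ.
Voltage divider with the loaded lower leg: V_out = 6.97 × 4.268/(51.2 + 4.268) = 6.97 × 0.07694 = 0.5363 mV.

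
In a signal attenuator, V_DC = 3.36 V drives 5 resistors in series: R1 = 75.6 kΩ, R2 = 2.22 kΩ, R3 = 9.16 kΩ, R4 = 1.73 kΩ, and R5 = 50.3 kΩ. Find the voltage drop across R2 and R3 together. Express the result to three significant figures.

Total series resistance ΣR = 75.6 + 2.22 + 9.16 + 1.73 + 50.3 = 139.0 kΩ.
R_{R2..R3} = 2.22 + 9.16 = 11.38 kΩ.
By the voltage-divider rule, V = 3.36 × 11.38/139.0 = 0.2751 V.

V ≈ 0.275 V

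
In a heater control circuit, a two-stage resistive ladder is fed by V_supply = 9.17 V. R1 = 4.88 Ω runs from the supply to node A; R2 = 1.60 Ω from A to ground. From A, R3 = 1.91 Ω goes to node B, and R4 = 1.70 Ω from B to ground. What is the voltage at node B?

V_B ≈ 0.799 V

Looking into the second stage from A: R3 + R4 = 3.610 Ω appears in parallel with R2.
R2 ‖ (R3+R4) = 1.109 Ω.
V_A = 9.17 × 1.109/(4.88 + 1.109) = 1.698 V.
Stage 2 is unloaded, so V_B = V_A · R4/(R3+R4) = 1.698 × 1.70/3.610 = 0.7994 V.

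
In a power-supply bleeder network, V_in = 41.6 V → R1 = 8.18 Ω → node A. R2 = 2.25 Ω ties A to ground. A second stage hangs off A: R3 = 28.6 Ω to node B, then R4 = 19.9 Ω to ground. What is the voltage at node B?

Node A sees R2 in parallel with the series input of stage 2, R3 + R4 = 48.50 Ω.
R2 ‖ (R3+R4) = 2.150 Ω.
First divider: V_A = V_in · 2.150/(8.18 + 2.150) = 8.659 V.
V_B = V_A × 0.4103 = 3.553 V.

V_B ≈ 3.55 V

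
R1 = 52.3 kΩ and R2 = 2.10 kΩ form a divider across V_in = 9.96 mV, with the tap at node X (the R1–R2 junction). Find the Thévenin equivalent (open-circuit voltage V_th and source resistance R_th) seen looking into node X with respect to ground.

Open-circuit (no load on X): V_th = V_in · R2/(R1 + R2) = 9.96 × 2.10/(52.30 + 2.10) = 0.3845 mV.
Looking into X with the source shorted: R_th = R1·R2/(R1+R2) = 52.30 × 2.10/54.40 = 2.019 kΩ.

V_th ≈ 0.384 mV, R_th ≈ 2.02 kΩ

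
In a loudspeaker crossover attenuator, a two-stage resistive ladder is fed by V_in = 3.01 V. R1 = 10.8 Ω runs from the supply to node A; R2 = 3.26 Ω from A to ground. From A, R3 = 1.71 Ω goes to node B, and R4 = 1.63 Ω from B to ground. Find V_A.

V_A ≈ 0.399 V

Looking into the second stage from A: R3 + R4 = 3.340 Ω appears in parallel with R2.
Effective lower resistance at A: R2 ‖ 3.340 = 1.650 Ω.
V_A = 3.01 × 1.650/(10.8 + 1.650) = 0.3989 V.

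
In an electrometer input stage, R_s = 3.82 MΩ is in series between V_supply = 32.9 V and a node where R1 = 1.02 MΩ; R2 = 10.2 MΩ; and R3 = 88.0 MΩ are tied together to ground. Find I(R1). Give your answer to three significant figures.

I ≈ 6.25 µA

Parallel bank: R_p = 1/(1/1.02 + 1/10.2 + 1/88.0) = 0.9176 MΩ.
Node voltage V_A = V_supply · R_p/(R_s + R_p) = 32.9 × 0.1937 = 6.372 V.
Branch current I = V_A/R1 = 6.372/1.02 = 6.247 µA.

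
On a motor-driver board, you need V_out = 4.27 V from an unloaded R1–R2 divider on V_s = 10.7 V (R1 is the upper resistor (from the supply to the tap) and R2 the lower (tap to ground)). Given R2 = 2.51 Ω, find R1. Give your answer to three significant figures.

R1 ≈ 3.78 Ω

The divider ratio is R2/(R1+R2) = 4.27/10.7 = 0.3991.
Rearranging, R1 = R2·(1−k)/k = 2.51 × 1.506 = 3.780 Ω.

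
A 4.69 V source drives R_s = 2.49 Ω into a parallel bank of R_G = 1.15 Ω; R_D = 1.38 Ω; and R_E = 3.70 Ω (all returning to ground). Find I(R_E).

I ≈ 0.225 A

Equivalent of the parallel group: R_p = 0.5363 Ω.
V_A = 4.69 × 0.5363/3.026 = 0.8312 V.
Branch current I = V_A/R_E = 0.8312/3.70 = 0.2246 A.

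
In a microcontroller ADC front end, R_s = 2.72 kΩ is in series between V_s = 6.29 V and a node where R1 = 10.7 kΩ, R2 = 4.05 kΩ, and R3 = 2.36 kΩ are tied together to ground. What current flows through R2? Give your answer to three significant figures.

I ≈ 0.505 mA

Equivalent of the parallel group: R_p = 1.309 kΩ.
V_A by voltage divider: V_A = 6.29 × 1.309/(2.72 + 1.309) = 2.043 V.
I(R2) = V_A / R2 = 2.043/4.05 = 0.5045 mA.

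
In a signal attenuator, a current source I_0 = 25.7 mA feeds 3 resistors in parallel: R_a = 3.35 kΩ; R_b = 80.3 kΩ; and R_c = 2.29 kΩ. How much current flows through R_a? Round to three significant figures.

I ≈ 10.3 mA

Total conductance ΣG = 1/3.35 + 1/80.3 + 1/2.29 = 0.7476 (units of 1/kΩ).
By the current-divider rule, I = I_0 · G_k/ΣG = 25.7 × 0.3993 = 10.26 mA.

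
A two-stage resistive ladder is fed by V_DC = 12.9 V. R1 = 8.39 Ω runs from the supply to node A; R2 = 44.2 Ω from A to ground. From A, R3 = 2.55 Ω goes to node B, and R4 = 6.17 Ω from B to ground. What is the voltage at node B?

Looking into the second stage from A: R3 + R4 = 8.720 Ω appears in parallel with R2.
R2 ‖ (R3+R4) = 7.283 Ω.
So V_A = 12.9 × 0.4647 = 5.994 V.
V_B = V_A × 0.7076 = 4.242 V.

V_B ≈ 4.24 V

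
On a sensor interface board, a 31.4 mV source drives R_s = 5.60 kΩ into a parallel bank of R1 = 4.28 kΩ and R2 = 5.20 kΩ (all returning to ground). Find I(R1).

I ≈ 2.17 µA

Parallel bank: R_p = 1/(1/4.28 + 1/5.20) = 2.348 kΩ.
Node voltage V_A = V_DC · R_p/(R_s + R_p) = 31.4 × 0.2954 = 9.275 mV.
Branch current I = V_A/R1 = 9.275/4.28 = 2.167 µA.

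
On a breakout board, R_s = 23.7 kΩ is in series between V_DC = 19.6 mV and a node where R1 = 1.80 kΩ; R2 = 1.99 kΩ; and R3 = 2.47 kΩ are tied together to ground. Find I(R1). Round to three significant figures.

Combine the parallel branches: R_p = (1/1.80 + 1/1.99 + 1/2.47)⁻¹ = 0.6836 kΩ.
V_A = 19.6 × 0.6836/24.38 = 0.5495 mV.
I(R1) = V_A / R1 = 0.5495/1.80 = 0.3053 µA.

I ≈ 0.305 µA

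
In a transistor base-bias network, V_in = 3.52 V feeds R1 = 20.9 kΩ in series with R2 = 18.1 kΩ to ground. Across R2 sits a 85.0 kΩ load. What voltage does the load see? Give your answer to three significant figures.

V_out ≈ 1.47 V

The load sits in parallel with R2, giving an effective lower resistance R2' = R2·R_L/(R2+R_L) = 14.92 kΩ.
Then V_out = V_in · R2'/(R1 + R2') = 3.52 × 14.92/35.82 = 1.466 V.
(Unloaded it would be 1.63 V; the load pulls it down.)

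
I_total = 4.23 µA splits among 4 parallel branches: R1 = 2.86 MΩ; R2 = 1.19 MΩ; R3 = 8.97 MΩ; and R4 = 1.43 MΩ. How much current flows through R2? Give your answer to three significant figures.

I ≈ 1.78 µA

Conductances: ΣG = 1/2.86 + 1/1.19 + 1/8.97 + 1/1.43 = 2.001 (1/MΩ).
Current divider: I(R2) = I_total · G_k/ΣG = 4.23 × (0.8403/2.001) = 4.23 × 0.4200 = 1.777 µA.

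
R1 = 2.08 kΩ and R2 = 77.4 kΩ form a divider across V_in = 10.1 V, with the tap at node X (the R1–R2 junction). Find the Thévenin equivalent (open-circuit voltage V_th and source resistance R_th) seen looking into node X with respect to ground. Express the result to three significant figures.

Open-circuit (no load on X): V_th = V_in · R2/(R1 + R2) = 10.1 × 77.4/(2.080 + 77.4) = 9.836 V.
Zeroing V_in shorts the top of R1 to ground, so R_th = R1 ‖ R2 = 2.026 kΩ.

V_th ≈ 9.84 V, R_th ≈ 2.03 kΩ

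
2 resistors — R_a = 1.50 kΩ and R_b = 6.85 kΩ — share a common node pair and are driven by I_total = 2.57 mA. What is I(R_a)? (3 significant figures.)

For two parallel branches, I_k = I_total · (other R)/(sum of R).
I(R_a) = 2.57 × 6.85/(1.50 + 6.85) = 2.57 × 0.8204 = 2.108 mA.

I ≈ 2.11 mA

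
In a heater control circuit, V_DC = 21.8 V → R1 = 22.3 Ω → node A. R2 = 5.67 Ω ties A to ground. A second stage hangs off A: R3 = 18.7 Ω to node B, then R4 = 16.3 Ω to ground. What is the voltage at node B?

V_B ≈ 1.82 V

Looking into the second stage from A: R3 + R4 = 35.00 Ω appears in parallel with R2.
R2 ‖ (R3+R4) = 4.880 Ω.
So V_A = 21.8 × 0.1795 = 3.914 V.
Then the unloaded second divider: V_B = V_A × R4/(R3+R4) = 3.914 × 0.4657 = 1.823 V.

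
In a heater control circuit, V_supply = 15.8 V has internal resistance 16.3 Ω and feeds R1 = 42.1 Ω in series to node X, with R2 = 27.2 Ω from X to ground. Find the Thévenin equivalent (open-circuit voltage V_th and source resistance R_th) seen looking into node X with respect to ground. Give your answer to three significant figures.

R1' = 16.3 + 42.1 = 58.40 Ω (source resistance + R1).
Open-circuit (no load on X): V_th = V_supply · R2/(R1' + R2) = 15.8 × 27.2/(58.40 + 27.2) = 5.021 V.
Zeroing V_supply shorts the top of R1' to ground, so R_th = R1' ‖ R2 = 18.56 Ω.

V_th ≈ 5.02 V, R_th ≈ 18.6 Ω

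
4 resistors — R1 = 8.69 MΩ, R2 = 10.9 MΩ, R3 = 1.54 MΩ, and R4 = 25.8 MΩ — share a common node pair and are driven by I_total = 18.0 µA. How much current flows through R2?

Conductances: ΣG = 1/8.69 + 1/10.9 + 1/1.54 + 1/25.8 = 0.8949 (1/MΩ).
By the current-divider rule, I = I_total · G_k/ΣG = 18.0 × 0.1025 = 1.845 µA.

I ≈ 1.85 µA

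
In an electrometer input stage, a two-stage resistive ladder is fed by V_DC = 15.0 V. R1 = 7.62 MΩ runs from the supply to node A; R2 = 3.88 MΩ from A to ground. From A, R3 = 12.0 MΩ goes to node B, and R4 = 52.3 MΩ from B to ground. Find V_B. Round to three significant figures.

The second stage (R3 + R4 = 64.30 MΩ) loads node A in parallel with R2.
R2 ‖ (R3+R4) = 3.659 MΩ.
So V_A = 15.0 × 0.3244 = 4.866 V.
Stage 2 is unloaded, so V_B = V_A · R4/(R3+R4) = 4.866 × 52.3/64.30 = 3.958 V.

V_B ≈ 3.96 V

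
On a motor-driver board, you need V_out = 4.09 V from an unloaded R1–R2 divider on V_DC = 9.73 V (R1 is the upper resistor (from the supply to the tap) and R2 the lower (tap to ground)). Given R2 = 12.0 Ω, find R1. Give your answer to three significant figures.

Required fraction k = V_out/V_DC = 0.4203.
So R1 = R2 · (V_DC/V_out − 1) = 12.0 × (9.73/4.09 − 1) = 12.0 × 1.379 = 16.55 Ω.

R1 ≈ 16.5 Ω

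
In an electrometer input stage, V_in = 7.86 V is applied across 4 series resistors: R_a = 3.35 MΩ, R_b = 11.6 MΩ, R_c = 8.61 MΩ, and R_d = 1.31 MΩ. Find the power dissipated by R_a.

ΣR = 24.87 MΩ → I = 7.86/24.87 = 0.3160 µA.
P = I²R = 0.09988 × 3.35 = 0.3346 µW.

P ≈ 0.335 µW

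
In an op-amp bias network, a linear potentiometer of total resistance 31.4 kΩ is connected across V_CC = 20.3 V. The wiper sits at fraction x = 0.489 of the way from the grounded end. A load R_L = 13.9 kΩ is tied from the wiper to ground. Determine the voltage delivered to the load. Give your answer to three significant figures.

V_out ≈ 6.35 V

Lower segment x·R_p = 15.35 kΩ; upper segment (1−x)·R_p = 16.05 kΩ.
(x·R_p) ‖ R_L = 7.296 kΩ.
V_out = 20.3 × 7.296/(16.05 + 7.296) = 6.345 V.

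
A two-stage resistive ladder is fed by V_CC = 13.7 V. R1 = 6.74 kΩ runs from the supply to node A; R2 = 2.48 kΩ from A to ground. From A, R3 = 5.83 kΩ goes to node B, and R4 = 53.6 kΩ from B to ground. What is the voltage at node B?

V_B ≈ 3.23 V

The second stage (R3 + R4 = 59.43 kΩ) loads node A in parallel with R2.
R2 ‖ (R3+R4) = 2.381 kΩ.
First divider: V_A = V_CC · 2.381/(6.74 + 2.381) = 3.576 V.
Then the unloaded second divider: V_B = V_A × R4/(R3+R4) = 3.576 × 0.9019 = 3.225 V.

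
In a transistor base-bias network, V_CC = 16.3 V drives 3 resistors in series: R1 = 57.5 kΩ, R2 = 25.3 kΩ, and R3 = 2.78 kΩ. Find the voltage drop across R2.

V ≈ 4.82 V

Total series resistance ΣR = 57.5 + 25.3 + 2.78 = 85.58 kΩ.
Voltage divider: V = V_CC · (25.30 / 85.58) = 16.3 × 0.2956 = 4.819 V.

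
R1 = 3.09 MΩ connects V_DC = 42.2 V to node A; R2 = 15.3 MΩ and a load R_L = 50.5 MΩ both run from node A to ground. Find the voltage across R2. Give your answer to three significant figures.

The load sits in parallel with R2, giving an effective lower resistance R2' = R2·R_L/(R2+R_L) = 11.74 MΩ.
Then V_out = V_DC · R2'/(R1 + R2') = 42.2 × 11.74/14.83 = 33.41 V.

V_out ≈ 33.4 V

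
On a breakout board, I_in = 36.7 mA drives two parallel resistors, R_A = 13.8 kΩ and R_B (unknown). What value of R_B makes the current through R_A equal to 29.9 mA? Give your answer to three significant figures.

Two-branch current divider: I_A = I_in · R_B/(R_A + R_B).
29.9/36.7 = R_B/(R_A + R_B) → R_B = R_A · (0.8147)/(1 − 0.8147) = 13.8 × 4.397 = 60.68 kΩ.

R_B ≈ 60.7 kΩ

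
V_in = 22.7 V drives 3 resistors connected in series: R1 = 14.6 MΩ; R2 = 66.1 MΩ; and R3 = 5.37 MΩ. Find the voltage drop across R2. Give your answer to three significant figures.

V ≈ 17.4 V

Series total: ΣR = 14.6 + 66.1 + 5.37 = 86.07 MΩ.
Voltage divider: V = V_in · (66.10 / 86.07) = 22.7 × 0.7680 = 17.43 V.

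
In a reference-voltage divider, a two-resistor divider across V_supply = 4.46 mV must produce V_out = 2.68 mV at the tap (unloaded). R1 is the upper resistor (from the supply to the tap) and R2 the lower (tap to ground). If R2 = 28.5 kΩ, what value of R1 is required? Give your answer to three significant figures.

R1 ≈ 18.9 kΩ

V_out/V_supply = R2/(R1+R2) = 0.6009.
R1 = R2·(1/k − 1) = 28.5 × 0.6642 = 18.93 kΩ.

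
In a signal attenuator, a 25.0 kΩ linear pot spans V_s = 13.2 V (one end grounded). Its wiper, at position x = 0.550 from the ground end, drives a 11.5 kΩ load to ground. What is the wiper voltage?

The pot divides into 11.25 kΩ above the wiper and 13.75 kΩ below.
(x·R_p) ‖ R_L = 6.262 kΩ.
V_out = 13.2 × 6.262/(11.25 + 6.262) = 4.720 V.

V_out ≈ 4.72 V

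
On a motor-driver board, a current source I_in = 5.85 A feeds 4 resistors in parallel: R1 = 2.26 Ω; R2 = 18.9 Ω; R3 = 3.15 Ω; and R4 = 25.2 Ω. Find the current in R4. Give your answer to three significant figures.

Conductances: ΣG = 1/2.26 + 1/18.9 + 1/3.15 + 1/25.2 = 0.8525 (1/Ω).
Current divider: I(R4) = I_in · G_k/ΣG = 5.85 × (0.03968/0.8525) = 5.85 × 0.04655 = 0.2723 A.

I ≈ 0.272 A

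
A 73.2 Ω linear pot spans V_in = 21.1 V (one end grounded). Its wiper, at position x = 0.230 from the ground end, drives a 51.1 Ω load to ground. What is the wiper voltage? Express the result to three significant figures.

Split the track: R_lower = x·R_p = 16.84 Ω, R_upper = (1−x)·R_p = 56.36 Ω.
R_L loads the lower segment: effective lower R = 12.66 Ω.
Then V_out = V_in · 12.66/(56.36 + 12.66) = 3.871 V.

V_out ≈ 3.87 V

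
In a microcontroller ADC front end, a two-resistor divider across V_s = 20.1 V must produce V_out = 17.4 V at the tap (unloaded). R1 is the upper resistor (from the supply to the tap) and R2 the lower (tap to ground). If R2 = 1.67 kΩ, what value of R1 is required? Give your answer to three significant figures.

The divider ratio is R2/(R1+R2) = 17.4/20.1 = 0.8657.
Rearranging, R1 = R2·(1−k)/k = 1.67 × 0.1552 = 0.2591 kΩ.

R1 ≈ 0.259 kΩ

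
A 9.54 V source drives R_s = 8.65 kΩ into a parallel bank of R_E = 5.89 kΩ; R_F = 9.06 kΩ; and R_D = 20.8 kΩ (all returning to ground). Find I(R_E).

Equivalent of the parallel group: R_p = 3.047 kΩ.
Node voltage V_A = V_DC · R_p/(R_s + R_p) = 9.54 × 0.2605 = 2.485 V.
I(R_E) = V_A / R_E = 2.485/5.89 = 0.4219 mA.
(Equivalently: I_total = 0.8156 mA, then current-divider fraction G_k/ΣG = 0.5173.)

I ≈ 0.422 mA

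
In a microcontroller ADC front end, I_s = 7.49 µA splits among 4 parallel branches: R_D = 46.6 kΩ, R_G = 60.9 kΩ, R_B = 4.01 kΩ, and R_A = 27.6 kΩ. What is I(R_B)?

I ≈ 5.77 µA

ΣG = 1/46.6 + 1/60.9 + 1/4.01 + 1/27.6 = 0.3235.
Current divider: I(R_B) = I_s · G_k/ΣG = 7.49 × (0.2494/0.3235) = 7.49 × 0.7709 = 5.774 µA.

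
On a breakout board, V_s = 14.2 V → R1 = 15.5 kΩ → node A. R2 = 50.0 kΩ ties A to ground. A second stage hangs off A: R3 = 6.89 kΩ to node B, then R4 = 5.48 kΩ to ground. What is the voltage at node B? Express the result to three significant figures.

V_B ≈ 2.45 V

The second stage (R3 + R4 = 12.37 kΩ) loads node A in parallel with R2.
R2 ‖ (R3+R4) = 9.917 kΩ.
So V_A = 14.2 × 0.3902 = 5.540 V.
V_B = V_A × 0.4430 = 2.454 V.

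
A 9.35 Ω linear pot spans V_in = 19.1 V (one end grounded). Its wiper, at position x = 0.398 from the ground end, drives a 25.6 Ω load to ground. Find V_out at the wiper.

The pot divides into 5.629 Ω above the wiper and 3.721 Ω below.
R_L loads the lower segment: effective lower R = 3.249 Ω.
Loaded-divider output: V_out = 19.1 × 0.3660 = 6.990 V.

V_out ≈ 6.99 V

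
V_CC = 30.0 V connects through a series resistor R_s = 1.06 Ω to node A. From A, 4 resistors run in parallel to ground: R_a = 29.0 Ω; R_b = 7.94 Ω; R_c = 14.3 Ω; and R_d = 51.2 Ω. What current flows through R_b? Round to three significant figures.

I ≈ 2.99 A

Combine the parallel branches: R_p = (1/29.0 + 1/7.94 + 1/14.3 + 1/51.2)⁻¹ = 4.002 Ω.
V_A = 30.0 × 4.002/5.062 = 23.72 V.
Branch current I = V_A/R_b = 23.72/7.94 = 2.987 A.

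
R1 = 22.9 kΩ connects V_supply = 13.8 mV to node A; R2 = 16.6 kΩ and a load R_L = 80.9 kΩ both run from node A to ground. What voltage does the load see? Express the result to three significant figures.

V_out ≈ 5.18 mV

First combine the lower leg with the load: R2 ‖ R_L = 13.77 kΩ.
Then V_out = V_supply · R2'/(R1 + R2') = 13.8 × 13.77/36.67 = 5.183 mV.
(Unloaded it would be 5.80 mV; the load pulls it down.)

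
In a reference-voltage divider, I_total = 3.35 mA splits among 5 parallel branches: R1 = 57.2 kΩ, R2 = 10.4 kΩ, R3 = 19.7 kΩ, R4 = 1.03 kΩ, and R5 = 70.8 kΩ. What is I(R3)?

I ≈ 0.148 mA

ΣG = 1/57.2 + 1/10.4 + 1/19.7 + 1/1.03 + 1/70.8 = 1.149.
R3 takes the fraction G_k/ΣG = 0.05076/1.149 = 0.04416, so I = 3.35 × 0.04416 = 0.1479 mA.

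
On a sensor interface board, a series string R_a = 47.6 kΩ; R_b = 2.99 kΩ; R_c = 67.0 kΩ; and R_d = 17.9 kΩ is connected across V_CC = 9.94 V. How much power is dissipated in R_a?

P ≈ 0.256 mW

Series current I = V_CC/ΣR = 9.94/135.5 = 0.07336 mA.
P(R_a) = I²·R_a = (0.07336)² × 47.6 = 0.2562 mW.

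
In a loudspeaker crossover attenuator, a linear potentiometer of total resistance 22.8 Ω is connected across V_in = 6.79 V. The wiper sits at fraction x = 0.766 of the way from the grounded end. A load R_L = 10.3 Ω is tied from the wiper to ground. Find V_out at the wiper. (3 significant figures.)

V_out ≈ 3.72 V

Split the track: R_lower = x·R_p = 17.46 Ω, R_upper = (1−x)·R_p = 5.335 Ω.
R_L loads the lower segment: effective lower R = 6.479 Ω.
Then V_out = V_in · 6.479/(5.335 + 6.479) = 3.724 V.
(Unloaded: V_out = x·V_in = 5.20 V.)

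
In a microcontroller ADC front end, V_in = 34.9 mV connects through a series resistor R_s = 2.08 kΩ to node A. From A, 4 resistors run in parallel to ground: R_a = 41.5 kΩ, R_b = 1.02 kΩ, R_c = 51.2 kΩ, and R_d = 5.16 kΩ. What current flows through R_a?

Combine the parallel branches: R_p = (1/41.5 + 1/1.02 + 1/51.2 + 1/5.16)⁻¹ = 0.8211 kΩ.
V_A by voltage divider: V_A = 34.9 × 0.8211/(2.08 + 0.8211) = 9.878 mV.
I(R_a) = V_A / R_a = 9.878/41.5 = 0.2380 µA.
(Check via current divider: I_total = 12.03 µA; share G_k/ΣG = 0.01979 → same result.)

I ≈ 0.238 µA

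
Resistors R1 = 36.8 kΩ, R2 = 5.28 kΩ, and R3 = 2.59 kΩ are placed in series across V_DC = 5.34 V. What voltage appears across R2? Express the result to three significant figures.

Series total: ΣR = 36.8 + 5.28 + 2.59 = 44.67 kΩ.
Voltage divider: V = V_DC · (5.280 / 44.67) = 5.34 × 0.1182 = 0.6312 V.

V ≈ 0.631 V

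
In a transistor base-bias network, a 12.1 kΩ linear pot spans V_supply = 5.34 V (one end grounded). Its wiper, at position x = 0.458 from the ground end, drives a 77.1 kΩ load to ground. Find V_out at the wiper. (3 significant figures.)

V_out ≈ 2.35 V

Split the track: R_lower = x·R_p = 5.542 kΩ, R_upper = (1−x)·R_p = 6.558 kΩ.
(x·R_p) ‖ R_L = 5.170 kΩ.
Then V_out = V_supply · 5.170/(6.558 + 5.170) = 2.354 V.
(Unloaded: V_out = x·V_supply = 2.45 V.)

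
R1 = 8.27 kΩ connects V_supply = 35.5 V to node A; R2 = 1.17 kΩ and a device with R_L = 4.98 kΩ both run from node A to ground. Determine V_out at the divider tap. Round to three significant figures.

V_out ≈ 3.65 V

The load sits in parallel with R2, giving an effective lower resistance R2' = R2·R_L/(R2+R_L) = 0.9474 kΩ.
Then V_out = V_supply · R2'/(R1 + R2') = 35.5 × 0.9474/9.217 = 3.649 V.
(Unloaded it would be 4.40 V; the load pulls it down.)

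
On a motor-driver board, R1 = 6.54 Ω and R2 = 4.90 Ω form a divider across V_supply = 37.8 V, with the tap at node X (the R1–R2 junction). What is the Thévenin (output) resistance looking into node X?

With V_supply suppressed (replaced by a short), R_th = R1 ‖ R2 = (6.540 × 4.90)/(6.540 + 4.90) = 2.801 Ω.

R_th ≈ 2.80 Ω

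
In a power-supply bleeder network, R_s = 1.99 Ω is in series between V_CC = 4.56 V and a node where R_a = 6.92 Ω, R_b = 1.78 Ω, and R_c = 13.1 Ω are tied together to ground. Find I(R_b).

Equivalent of the parallel group: R_p = 1.278 Ω.
V_A = 4.56 × 1.278/3.268 = 1.783 V.
Branch current I = V_A/R_b = 1.783/1.78 = 1.002 A.

I ≈ 1.00 A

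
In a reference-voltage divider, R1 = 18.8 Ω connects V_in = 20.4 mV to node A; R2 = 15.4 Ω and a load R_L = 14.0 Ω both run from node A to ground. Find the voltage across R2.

V_out ≈ 5.72 mV

First combine the lower leg with the load: R2 ‖ R_L = 7.333 Ω.
Now apply the divider: V_out = 20.4 × 0.2806 = 5.724 mV.
(Unloaded it would be 9.19 mV; the load pulls it down.)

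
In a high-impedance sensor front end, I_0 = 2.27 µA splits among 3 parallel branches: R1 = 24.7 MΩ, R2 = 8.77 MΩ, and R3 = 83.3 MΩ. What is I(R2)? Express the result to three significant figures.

Total conductance ΣG = 1/24.7 + 1/8.77 + 1/83.3 = 0.1665 (units of 1/MΩ).
R2 takes the fraction G_k/ΣG = 0.1140/0.1665 = 0.6848, so I = 2.27 × 0.6848 = 1.554 µA.

I ≈ 1.55 µA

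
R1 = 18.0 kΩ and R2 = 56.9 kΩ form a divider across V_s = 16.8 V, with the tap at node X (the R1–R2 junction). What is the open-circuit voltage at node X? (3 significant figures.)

With X open, the divider is unloaded: V_th = 16.8 × 56.9/74.90 = 12.76 V.

V_th ≈ 12.8 V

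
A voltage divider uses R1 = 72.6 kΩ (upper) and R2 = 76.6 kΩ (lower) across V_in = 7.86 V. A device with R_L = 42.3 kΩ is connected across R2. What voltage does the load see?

The load sits in parallel with R2, giving an effective lower resistance R2' = R2·R_L/(R2+R_L) = 27.25 kΩ.
Now apply the divider: V_out = 7.86 × 0.2729 = 2.145 V.

V_out ≈ 2.15 V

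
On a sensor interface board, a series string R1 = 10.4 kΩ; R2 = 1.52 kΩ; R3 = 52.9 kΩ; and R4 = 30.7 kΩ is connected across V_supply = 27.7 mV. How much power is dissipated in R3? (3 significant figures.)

P ≈ 4.45 nW

The common current is I = 27.7/95.52 = 0.2900 µA.
P(R3) = I²·R3 = (0.2900)² × 52.9 = 4.449 nW.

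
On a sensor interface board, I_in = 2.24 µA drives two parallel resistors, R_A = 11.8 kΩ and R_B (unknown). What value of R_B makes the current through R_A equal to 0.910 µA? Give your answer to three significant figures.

R_B ≈ 8.07 kΩ

Two-branch current divider: I_A = I_in · R_B/(R_A + R_B).
0.910/2.24 = R_B/(R_A + R_B) → R_B = R_A · (0.4062)/(1 − 0.4062) = 11.8 × 0.6842 = 8.074 kΩ.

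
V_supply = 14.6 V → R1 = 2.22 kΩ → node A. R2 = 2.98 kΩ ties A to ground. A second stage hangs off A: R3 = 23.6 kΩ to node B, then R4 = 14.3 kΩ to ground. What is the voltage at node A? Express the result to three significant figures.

The second stage (R3 + R4 = 37.90 kΩ) loads node A in parallel with R2.
Effective lower resistance at A: R2 ‖ 37.90 = 2.763 kΩ.
First divider: V_A = V_supply · 2.763/(2.22 + 2.763) = 8.095 V.

V_A ≈ 8.10 V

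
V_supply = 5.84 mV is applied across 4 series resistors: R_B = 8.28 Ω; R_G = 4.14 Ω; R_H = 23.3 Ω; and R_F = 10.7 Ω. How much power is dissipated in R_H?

ΣR = 46.42 Ω → I = 5.84/46.42 = 0.1258 mA.
P(R_H) = I²·R_H = (0.1258)² × 23.3 = 0.3688 µW.

P ≈ 0.369 µW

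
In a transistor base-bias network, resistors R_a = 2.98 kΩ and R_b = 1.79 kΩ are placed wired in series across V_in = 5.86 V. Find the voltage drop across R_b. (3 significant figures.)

V ≈ 2.20 V

Series total: ΣR = 2.98 + 1.79 = 4.770 kΩ.
Voltage divider: V = V_in · (1.790 / 4.770) = 5.86 × 0.3753 = 2.199 V.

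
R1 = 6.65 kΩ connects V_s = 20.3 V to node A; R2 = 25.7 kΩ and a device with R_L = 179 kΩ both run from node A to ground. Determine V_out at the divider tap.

First combine the lower leg with the load: R2 ‖ R_L = 22.47 kΩ.
Now apply the divider: V_out = 20.3 × 0.7717 = 15.66 V.

V_out ≈ 15.7 V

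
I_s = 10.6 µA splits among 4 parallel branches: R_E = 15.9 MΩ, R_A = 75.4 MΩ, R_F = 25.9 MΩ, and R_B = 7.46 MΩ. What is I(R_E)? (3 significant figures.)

Total conductance ΣG = 1/15.9 + 1/75.4 + 1/25.9 + 1/7.46 = 0.2488 (units of 1/MΩ).
Current divider: I(R_E) = I_s · G_k/ΣG = 10.6 × (0.06289/0.2488) = 10.6 × 0.2528 = 2.679 µA.

I ≈ 2.68 µA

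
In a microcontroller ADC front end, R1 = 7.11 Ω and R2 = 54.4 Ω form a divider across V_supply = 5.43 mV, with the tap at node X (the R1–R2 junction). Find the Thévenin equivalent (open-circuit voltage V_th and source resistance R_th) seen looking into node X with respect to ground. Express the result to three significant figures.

V_th ≈ 4.80 mV, R_th ≈ 6.29 Ω

V_th is the unloaded tap voltage: V_supply · R2/(R1+R2) = 5.43 × 0.8844 = 4.802 mV.
Zeroing V_supply shorts the top of R1 to ground, so R_th = R1 ‖ R2 = 6.288 Ω.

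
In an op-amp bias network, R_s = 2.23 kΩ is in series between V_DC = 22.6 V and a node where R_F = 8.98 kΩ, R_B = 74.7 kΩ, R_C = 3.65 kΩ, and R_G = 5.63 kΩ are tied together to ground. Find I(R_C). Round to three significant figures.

I ≈ 2.71 mA

Parallel bank: R_p = 1/(1/8.98 + 1/74.7 + 1/3.65 + 1/5.63) = 1.735 kΩ.
Node voltage V_A = V_DC · R_p/(R_s + R_p) = 22.6 × 0.4376 = 9.890 V.
Branch current I = V_A/R_C = 9.890/3.65 = 2.709 mA.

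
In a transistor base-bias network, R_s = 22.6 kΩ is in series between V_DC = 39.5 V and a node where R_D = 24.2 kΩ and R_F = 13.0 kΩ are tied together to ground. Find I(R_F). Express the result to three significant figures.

Equivalent of the parallel group: R_p = 8.457 kΩ.
Node voltage V_A = V_DC · R_p/(R_s + R_p) = 39.5 × 0.2723 = 10.76 V.
I(R_F) = V_A / R_F = 10.76/13.0 = 0.8274 mA.

I ≈ 0.827 mA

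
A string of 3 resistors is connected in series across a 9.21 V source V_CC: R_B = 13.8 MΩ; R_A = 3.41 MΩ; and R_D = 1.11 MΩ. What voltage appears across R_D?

V ≈ 0.558 V

Total series resistance ΣR = 13.8 + 3.41 + 1.11 = 18.32 MΩ.
Voltage divider: V = V_CC · (1.110 / 18.32) = 9.21 × 0.06059 = 0.5580 V.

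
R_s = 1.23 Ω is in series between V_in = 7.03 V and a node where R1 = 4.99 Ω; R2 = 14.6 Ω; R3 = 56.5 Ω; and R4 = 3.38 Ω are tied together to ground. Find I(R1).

I ≈ 0.821 A

Parallel bank: R_p = 1/(1/4.99 + 1/14.6 + 1/56.5 + 1/3.38) = 1.717 Ω.
V_A = 7.03 × 1.717/2.947 = 4.096 V.
Branch current I = V_A/R1 = 4.096/4.99 = 0.8208 A.
(Equivalently: I_total = 2.386 A, then current-divider fraction G_k/ΣG = 0.3441.)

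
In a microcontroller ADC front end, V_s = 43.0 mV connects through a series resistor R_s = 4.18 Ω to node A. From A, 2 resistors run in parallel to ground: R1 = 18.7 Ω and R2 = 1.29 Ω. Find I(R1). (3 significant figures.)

I ≈ 0.515 mA

Combine the parallel branches: R_p = (1/18.7 + 1/1.29)⁻¹ = 1.207 Ω.
V_A = 43.0 × 1.207/5.387 = 9.633 mV.
I(R1) = V_A / R1 = 9.633/18.7 = 0.5151 mA.
(Check via current divider: I_total = 7.983 mA; share G_k/ΣG = 0.06453 → same result.)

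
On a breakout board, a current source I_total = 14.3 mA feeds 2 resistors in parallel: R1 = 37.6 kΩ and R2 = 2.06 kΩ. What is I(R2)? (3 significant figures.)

I ≈ 13.6 mA

For two parallel branches, I_k = I_total · (other R)/(sum of R).
I(R2) = 14.3 × 37.6/(37.6 + 2.06) = 14.3 × 0.9481 = 13.56 mA.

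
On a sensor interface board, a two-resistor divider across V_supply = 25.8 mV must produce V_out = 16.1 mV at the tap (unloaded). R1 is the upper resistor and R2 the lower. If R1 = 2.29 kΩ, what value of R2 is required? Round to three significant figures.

The divider ratio is R2/(R1+R2) = 16.1/25.8 = 0.6240.
So R2 = R1 · V_out/(V_supply − V_out) = 2.29 × 16.1/(25.8 − 16.1) = 2.29 × 1.660 = 3.801 kΩ.

R2 ≈ 3.80 kΩ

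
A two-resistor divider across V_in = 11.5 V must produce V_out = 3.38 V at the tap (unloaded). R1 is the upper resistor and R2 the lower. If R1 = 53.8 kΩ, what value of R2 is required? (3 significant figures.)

R2 ≈ 22.4 kΩ

Required fraction k = V_out/V_in = 0.2939.
Rearranging, R2 = R1·k/(1−k) = 53.8 × 0.4163 = 22.39 kΩ.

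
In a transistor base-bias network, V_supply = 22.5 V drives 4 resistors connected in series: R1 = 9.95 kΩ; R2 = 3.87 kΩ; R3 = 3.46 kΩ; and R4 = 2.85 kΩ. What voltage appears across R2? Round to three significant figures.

V ≈ 4.33 V

Series total: ΣR = 9.95 + 3.87 + 3.46 + 2.85 = 20.13 kΩ.
Voltage divider: V = V_supply · (3.870 / 20.13) = 22.5 × 0.1923 = 4.326 V.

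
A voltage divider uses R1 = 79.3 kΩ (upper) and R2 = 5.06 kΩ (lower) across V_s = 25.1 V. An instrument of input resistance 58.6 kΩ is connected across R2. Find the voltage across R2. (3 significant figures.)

First combine the lower leg with the load: R2 ‖ R_L = 4.658 kΩ.
Then V_out = V_s · R2'/(R1 + R2') = 25.1 × 4.658/83.96 = 1.392 V.

V_out ≈ 1.39 V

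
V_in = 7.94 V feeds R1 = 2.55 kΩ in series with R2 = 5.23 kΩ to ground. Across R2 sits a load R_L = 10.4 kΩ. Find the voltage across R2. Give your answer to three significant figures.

First combine the lower leg with the load: R2 ‖ R_L = 3.480 kΩ.
Then V_out = V_in · R2'/(R1 + R2') = 7.94 × 3.480/6.030 = 4.582 V.
(Unloaded it would be 5.34 V; the load pulls it down.)

V_out ≈ 4.58 V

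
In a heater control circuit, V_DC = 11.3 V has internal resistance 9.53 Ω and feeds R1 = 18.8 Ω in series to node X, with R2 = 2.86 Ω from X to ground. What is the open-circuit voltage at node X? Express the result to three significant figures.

R1' = 9.53 + 18.8 = 28.33 Ω (source resistance + R1).
Open-circuit (no load on X): V_th = V_DC · R2/(R1' + R2) = 11.3 × 2.86/(28.33 + 2.86) = 1.036 V.

V_th ≈ 1.04 V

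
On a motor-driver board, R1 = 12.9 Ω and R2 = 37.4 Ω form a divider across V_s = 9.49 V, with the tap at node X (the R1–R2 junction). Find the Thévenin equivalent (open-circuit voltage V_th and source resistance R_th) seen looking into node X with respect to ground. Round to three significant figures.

With X open, the divider is unloaded: V_th = 9.49 × 37.4/50.30 = 7.056 V.
Zeroing V_s shorts the top of R1 to ground, so R_th = R1 ‖ R2 = 9.592 Ω.

V_th ≈ 7.06 V, R_th ≈ 9.59 Ω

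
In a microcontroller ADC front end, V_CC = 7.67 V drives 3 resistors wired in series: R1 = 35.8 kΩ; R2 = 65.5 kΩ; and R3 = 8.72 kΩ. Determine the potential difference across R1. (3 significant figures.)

V ≈ 2.50 V

Series total: ΣR = 35.8 + 65.5 + 8.72 = 110.0 kΩ.
By the voltage-divider rule, V = 7.67 × 35.80/110.0 = 2.496 V.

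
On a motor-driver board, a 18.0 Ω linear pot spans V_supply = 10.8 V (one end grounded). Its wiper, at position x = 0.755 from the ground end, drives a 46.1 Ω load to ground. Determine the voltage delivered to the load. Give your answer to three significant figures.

Split the track: R_lower = x·R_p = 13.59 Ω, R_upper = (1−x)·R_p = 4.410 Ω.
(x·R_p) ‖ R_L = 10.50 Ω.
Loaded-divider output: V_out = 10.8 × 0.7041 = 7.605 V.

V_out ≈ 7.60 V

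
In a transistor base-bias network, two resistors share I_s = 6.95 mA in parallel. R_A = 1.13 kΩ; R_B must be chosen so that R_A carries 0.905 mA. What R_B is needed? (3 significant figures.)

R_B ≈ 0.169 kΩ

In a two-way split, I_A/I_s = R_B/(R_A + R_B).
With f = 0.1302, R_B = R_A · f/(1−f) = 1.13 × 0.1497 = 0.1692 kΩ.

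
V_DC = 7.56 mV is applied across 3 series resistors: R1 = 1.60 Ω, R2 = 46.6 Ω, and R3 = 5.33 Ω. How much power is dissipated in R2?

ΣR = 53.53 Ω → I = 7.56/53.53 = 0.1412 mA.
P = I²R = 0.01995 × 46.6 = 0.9295 µW.

P ≈ 0.929 µW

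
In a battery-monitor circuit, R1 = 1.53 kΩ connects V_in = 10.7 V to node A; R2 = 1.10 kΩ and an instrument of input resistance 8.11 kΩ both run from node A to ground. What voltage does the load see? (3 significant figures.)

R2 ‖ R_L = (1.10 × 8.11)/(1.10 + 8.11) = 0.9686 kΩ.
Then V_out = V_in · R2'/(R1 + R2') = 10.7 × 0.9686/2.499 = 4.148 V.

V_out ≈ 4.15 V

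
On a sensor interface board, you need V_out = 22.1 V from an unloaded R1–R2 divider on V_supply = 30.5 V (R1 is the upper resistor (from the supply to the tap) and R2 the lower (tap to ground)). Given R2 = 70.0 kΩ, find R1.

R1 ≈ 26.6 kΩ

The divider ratio is R2/(R1+R2) = 22.1/30.5 = 0.7246.
So R1 = R2 · (V_supply/V_out − 1) = 70.0 × (30.5/22.1 − 1) = 70.0 × 0.3801 = 26.61 kΩ.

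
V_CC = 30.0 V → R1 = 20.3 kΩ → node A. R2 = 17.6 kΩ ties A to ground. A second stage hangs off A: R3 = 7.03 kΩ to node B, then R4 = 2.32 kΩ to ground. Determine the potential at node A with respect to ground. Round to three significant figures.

The second stage (R3 + R4 = 9.350 kΩ) loads node A in parallel with R2.
R2 ‖ (R3+R4) = 6.106 kΩ.
First divider: V_A = V_CC · 6.106/(20.3 + 6.106) = 6.937 V.

V_A ≈ 6.94 V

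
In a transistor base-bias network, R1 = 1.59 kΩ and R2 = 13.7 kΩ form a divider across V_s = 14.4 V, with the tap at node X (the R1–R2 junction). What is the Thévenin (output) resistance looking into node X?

Zeroing V_s shorts the top of R1 to ground, so R_th = R1 ‖ R2 = 1.425 kΩ.

R_th ≈ 1.42 kΩ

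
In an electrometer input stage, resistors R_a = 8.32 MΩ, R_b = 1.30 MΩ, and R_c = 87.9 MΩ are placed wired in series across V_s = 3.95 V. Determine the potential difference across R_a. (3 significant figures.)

ΣR = 8.32 + 1.30 + 87.9 = 97.52 MΩ.
Voltage divider: V = V_s · (8.320 / 97.52) = 3.95 × 0.08532 = 0.3370 V.

V ≈ 0.337 V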